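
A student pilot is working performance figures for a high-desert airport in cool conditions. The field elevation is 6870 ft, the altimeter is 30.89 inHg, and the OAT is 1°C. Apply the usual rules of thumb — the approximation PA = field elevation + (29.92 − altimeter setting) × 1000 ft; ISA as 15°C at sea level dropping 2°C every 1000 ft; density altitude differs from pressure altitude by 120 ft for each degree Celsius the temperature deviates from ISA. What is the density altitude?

5636 ft

Pressure altitude = 6870 + (29.92 − 30.89) × 1000 = 6870 + (-970) = 5900 ft.
ISA temperature at 5900 ft = 15 − 2 × (5900/1000) = 3.2°C.
ISA deviation = 1 − 3.2 = -2.2°C.
Density altitude = 5900 + 120 × (-2.2) = 5636 ft.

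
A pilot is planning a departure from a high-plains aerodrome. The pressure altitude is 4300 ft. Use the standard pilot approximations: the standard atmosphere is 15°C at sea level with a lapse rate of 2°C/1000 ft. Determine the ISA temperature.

6.4°C

ISA temperature = 15 − 2 × (4300/1000) = 15 − 8.6 = 6.4°C.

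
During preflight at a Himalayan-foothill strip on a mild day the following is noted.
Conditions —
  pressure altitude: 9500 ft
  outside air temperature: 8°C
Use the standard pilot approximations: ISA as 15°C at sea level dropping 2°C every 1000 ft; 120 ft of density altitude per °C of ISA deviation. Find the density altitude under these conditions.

10940 ft

ISA temperature at 9500 ft = 15 − 2 × (9500/1000) = -4°C.
ISA deviation = 8 − (-4) = +12°C.
Density altitude = 9500 + 120 × (12) = 9500 + (+1440) = 10940 ft.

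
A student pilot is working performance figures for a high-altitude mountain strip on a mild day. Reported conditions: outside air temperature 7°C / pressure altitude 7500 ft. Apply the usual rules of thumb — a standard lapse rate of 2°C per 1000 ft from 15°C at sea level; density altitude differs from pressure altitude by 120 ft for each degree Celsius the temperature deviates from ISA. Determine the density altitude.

8340 ft

ISA temperature at 7500 ft = 15 − 2 × (7500/1000) = 0°C.
ISA deviation = 7 − 0 = +7°C.
Density altitude = 7500 + 120 × (7) = 7500 + (+840) = 8340 ft.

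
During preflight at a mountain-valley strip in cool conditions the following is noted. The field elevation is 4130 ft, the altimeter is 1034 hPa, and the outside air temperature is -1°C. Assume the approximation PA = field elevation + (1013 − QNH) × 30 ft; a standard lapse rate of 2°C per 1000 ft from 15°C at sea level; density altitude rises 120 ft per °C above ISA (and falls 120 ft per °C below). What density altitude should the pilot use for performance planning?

2420 ft

Pressure altitude = 4130 + (1013 − 1034) × 30 = 4130 + (-630) = 3500 ft.
ISA temperature at 3500 ft = 15 − 2 × (3500/1000) = 8°C.
ISA deviation = -1 − 8 = -9°C.
Density altitude = 3500 + 120 × (-9) = 2420 ft.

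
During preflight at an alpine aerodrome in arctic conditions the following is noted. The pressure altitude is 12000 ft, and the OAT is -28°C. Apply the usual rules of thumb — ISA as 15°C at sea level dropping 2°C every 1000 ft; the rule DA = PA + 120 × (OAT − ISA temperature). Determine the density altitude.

ISA temperature at 12000 ft = 15 − 2 × (12000/1000) = -9°C.
ISA deviation = -28 − (-9) = -19°C.
Density altitude = 12000 + 120 × (-19) = 12000 + (-2280) = 9720 ft.

9720 ft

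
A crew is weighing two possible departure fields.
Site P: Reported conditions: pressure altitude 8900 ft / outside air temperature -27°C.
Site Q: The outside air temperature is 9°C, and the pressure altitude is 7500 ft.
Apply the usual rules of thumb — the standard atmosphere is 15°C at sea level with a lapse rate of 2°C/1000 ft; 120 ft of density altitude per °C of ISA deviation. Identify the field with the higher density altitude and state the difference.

Site Q by 2584 ft

Site P: ISA temp = -2.8°C, deviation -24.2°C, DA = 8900 + 120 × (-24.2) = 5996 ft.
Site Q: ISA temp = 0°C, deviation +9°C, DA = 7500 + 120 × 9 = 8580 ft.
Site Q is higher by 8580 − 5996 = 2584 ft.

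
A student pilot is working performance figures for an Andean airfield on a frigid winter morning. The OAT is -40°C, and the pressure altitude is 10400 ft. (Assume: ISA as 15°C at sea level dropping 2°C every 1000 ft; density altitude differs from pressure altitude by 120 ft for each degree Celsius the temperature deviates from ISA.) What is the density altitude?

ISA temperature at 10400 ft = 15 − 2 × (10400/1000) = -5.8°C.
ISA deviation = -40 − (-5.8) = -34.2°C.
Density altitude = 10400 + 120 × (-34.2) = 10400 + (-4104) = 6296 ft.

6296 ft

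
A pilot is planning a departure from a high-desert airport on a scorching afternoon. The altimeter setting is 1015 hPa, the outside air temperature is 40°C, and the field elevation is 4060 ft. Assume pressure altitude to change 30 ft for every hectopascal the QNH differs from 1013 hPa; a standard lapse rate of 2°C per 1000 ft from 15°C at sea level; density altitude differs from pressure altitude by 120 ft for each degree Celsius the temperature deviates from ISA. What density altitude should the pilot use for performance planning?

7960 ft

Pressure altitude = 4060 + (1013 − 1015) × 30 = 4060 + (-60) = 4000 ft.
ISA temperature at 4000 ft = 15 − 2 × (4000/1000) = 7°C.
ISA deviation = 40 − 7 = +33°C.
Density altitude = 4000 + 120 × (33) = 7960 ft.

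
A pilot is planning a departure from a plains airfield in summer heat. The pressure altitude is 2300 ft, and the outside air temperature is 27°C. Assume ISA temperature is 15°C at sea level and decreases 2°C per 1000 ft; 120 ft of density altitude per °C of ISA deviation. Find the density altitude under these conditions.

ISA temperature at 2300 ft = 15 − 2 × (2300/1000) = 10.4°C.
ISA deviation = 27 − 10.4 = +16.6°C.
Density altitude = 2300 + 120 × (16.6) = 2300 + (+1992) = 4292 ft.

4292 ft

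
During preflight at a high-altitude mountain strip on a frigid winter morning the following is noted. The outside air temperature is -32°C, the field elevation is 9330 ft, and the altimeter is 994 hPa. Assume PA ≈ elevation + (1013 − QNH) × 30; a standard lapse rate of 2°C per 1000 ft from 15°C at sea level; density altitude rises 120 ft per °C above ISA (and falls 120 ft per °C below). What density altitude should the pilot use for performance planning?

6636 ft

Pressure altitude = 9330 + (1013 − 994) × 30 = 9330 + (+570) = 9900 ft.
ISA temperature at 9900 ft = 15 − 2 × (9900/1000) = -4.8°C.
ISA deviation = -32 − (-4.8) = -27.2°C.
Density altitude = 9900 + 120 × (-27.2) = 6636 ft.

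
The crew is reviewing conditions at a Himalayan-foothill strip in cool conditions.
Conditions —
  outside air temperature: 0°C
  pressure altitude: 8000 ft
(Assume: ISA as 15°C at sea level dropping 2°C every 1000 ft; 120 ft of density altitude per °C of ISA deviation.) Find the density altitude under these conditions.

ISA temperature at 8000 ft = 15 − 2 × (8000/1000) = -1°C.
ISA deviation = 0 − (-1) = +1°C.
Density altitude = 8000 + 120 × (1) = 8000 + (+120) = 8120 ft.

8120 ft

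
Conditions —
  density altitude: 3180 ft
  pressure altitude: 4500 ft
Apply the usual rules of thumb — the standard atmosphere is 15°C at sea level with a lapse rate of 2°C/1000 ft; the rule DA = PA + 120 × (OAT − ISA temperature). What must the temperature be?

Density altitude − pressure altitude = 3180 − 4500 = -1320 ft.
At 120 ft/°C that is an ISA deviation of -1320/120 = -11°C.
ISA temperature at 4500 ft = 15 − 2 × (4500/1000) = 6°C.
OAT = ISA + deviation = 6 + (-11) = -5°C.

-5°C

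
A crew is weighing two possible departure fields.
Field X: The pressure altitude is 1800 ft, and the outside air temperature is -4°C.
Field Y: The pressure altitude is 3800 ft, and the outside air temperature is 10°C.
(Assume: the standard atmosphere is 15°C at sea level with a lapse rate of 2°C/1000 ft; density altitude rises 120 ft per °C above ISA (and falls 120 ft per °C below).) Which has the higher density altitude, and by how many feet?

Field X: ISA temp = 11.4°C, deviation -15.4°C, DA = 1800 + 120 × (-15.4) = -48 ft.
Field Y: ISA temp = 7.4°C, deviation +2.6°C, DA = 3800 + 120 × 2.6 = 4112 ft.
Field Y is higher by 4112 − (-48) = 4160 ft.

Field Y by 4160 ft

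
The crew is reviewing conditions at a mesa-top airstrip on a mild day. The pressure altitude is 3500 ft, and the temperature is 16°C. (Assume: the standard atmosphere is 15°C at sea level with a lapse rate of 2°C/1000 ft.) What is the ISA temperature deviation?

ISA+8°C

ISA temperature at 3500 ft = 15 − 2 × (3500/1000) = 8°C.
Deviation = OAT − ISA = 16 − 8 = +8°C.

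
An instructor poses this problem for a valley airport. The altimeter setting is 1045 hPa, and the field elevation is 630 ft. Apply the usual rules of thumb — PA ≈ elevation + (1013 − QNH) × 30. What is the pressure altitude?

-330 ft

Pressure correction = (1013 − 1045) × 30 = -960 ft.
Pressure altitude = 630 + (-960) = -330 ft.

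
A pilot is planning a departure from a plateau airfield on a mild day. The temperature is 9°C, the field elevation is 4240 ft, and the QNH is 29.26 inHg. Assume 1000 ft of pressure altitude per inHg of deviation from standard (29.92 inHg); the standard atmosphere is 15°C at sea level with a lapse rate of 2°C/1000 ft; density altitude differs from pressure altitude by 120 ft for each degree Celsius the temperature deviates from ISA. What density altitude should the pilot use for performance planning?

Pressure altitude = 4240 + (29.92 − 29.26) × 1000 = 4240 + (+660) = 4900 ft.
ISA temperature at 4900 ft = 15 − 2 × (4900/1000) = 5.2°C.
ISA deviation = 9 − 5.2 = +3.8°C.
Density altitude = 4900 + 120 × (3.8) = 5356 ft.

5356 ft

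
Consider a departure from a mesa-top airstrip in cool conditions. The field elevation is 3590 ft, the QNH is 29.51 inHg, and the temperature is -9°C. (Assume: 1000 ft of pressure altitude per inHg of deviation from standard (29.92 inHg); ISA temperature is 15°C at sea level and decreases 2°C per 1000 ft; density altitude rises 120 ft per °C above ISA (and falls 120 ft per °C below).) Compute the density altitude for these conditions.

2080 ft

Pressure altitude = 3590 + (29.92 − 29.51) × 1000 = 3590 + (+410) = 4000 ft.
ISA temperature at 4000 ft = 15 − 2 × (4000/1000) = 7°C.
ISA deviation = -9 − 7 = -16°C.
Density altitude = 4000 + 120 × (-16) = 2080 ft.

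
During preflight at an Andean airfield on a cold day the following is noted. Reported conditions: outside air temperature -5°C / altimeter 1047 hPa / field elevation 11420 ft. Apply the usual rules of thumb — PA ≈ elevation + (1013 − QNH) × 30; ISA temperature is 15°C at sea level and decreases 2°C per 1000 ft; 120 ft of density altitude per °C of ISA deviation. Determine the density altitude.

10496 ft

Pressure altitude = 11420 + (1013 − 1047) × 30 = 11420 + (-1020) = 10400 ft.
ISA temperature at 10400 ft = 15 − 2 × (10400/1000) = -5.8°C.
ISA deviation = -5 − (-5.8) = +0.8°C.
Density altitude = 10400 + 120 × (0.8) = 10496 ft.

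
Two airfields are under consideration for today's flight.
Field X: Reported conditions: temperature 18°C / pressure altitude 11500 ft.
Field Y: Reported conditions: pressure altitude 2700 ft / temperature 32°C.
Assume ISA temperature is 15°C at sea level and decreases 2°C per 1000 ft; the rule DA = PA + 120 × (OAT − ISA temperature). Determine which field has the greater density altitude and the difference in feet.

Field X by 9232 ft

Field X: ISA temp = -8°C, deviation +26°C, DA = 11500 + 120 × 26 = 14620 ft.
Field Y: ISA temp = 9.6°C, deviation +22.4°C, DA = 2700 + 120 × 22.4 = 5388 ft.
Field X is higher by 14620 − 5388 = 9232 ft.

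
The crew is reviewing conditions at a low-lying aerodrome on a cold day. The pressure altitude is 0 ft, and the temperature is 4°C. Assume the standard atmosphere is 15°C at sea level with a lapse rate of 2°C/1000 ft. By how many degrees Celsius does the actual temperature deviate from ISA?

ISA-11°C

ISA temperature at 0 ft = 15 − 2 × (0/1000) = 15°C.
Deviation = OAT − ISA = 4 − 15 = -11°C.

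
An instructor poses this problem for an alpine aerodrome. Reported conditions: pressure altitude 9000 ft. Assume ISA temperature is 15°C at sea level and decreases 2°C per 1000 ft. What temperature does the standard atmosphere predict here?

ISA temperature = 15 − 2 × (9000/1000) = 15 − 18 = -3°C.

-3°C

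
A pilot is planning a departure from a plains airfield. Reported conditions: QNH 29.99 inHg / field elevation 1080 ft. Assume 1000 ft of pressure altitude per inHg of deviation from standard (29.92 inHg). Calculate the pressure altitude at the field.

Pressure correction = (29.92 − 29.99) × 1000 = -70 ft.
Pressure altitude = 1080 + (-70) = 1010 ft.

1010 ft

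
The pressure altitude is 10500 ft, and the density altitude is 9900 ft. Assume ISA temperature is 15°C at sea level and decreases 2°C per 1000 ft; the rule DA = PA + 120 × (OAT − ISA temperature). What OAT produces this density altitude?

-11°C

Density altitude − pressure altitude = 9900 − 10500 = -600 ft.
At 120 ft/°C that is an ISA deviation of -600/120 = -5°C.
ISA temperature at 10500 ft = 15 − 2 × (10500/1000) = -6°C.
OAT = ISA + deviation = -6 + (-5) = -11°C.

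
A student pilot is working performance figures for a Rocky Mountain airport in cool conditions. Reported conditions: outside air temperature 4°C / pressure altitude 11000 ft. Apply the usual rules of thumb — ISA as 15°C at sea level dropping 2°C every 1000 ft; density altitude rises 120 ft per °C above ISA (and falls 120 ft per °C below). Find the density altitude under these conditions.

ISA temperature at 11000 ft = 15 − 2 × (11000/1000) = -7°C.
ISA deviation = 4 − (-7) = +11°C.
Density altitude = 11000 + 120 × (11) = 11000 + (+1320) = 12320 ft.

12320 ft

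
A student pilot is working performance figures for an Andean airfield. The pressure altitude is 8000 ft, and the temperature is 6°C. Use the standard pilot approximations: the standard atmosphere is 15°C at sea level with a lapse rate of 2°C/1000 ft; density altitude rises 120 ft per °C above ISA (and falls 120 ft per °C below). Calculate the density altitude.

8840 ft

ISA temperature at 8000 ft = 15 − 2 × (8000/1000) = -1°C.
ISA deviation = 6 − (-1) = +7°C.
Density altitude = 8000 + 120 × (7) = 8000 + (+840) = 8840 ft.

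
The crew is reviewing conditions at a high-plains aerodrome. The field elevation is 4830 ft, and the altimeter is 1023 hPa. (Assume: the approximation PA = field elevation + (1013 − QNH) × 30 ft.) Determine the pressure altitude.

Pressure correction = (1013 − 1023) × 30 = -300 ft.
Pressure altitude = 4830 + (-300) = 4530 ft.

4530 ft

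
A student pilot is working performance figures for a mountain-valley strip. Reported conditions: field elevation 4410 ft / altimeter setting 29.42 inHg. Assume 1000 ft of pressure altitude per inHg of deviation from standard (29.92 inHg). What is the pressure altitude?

Pressure correction = (29.92 − 29.42) × 1000 = +500 ft.
Pressure altitude = 4410 + (+500) = 4910 ft.

4910 ft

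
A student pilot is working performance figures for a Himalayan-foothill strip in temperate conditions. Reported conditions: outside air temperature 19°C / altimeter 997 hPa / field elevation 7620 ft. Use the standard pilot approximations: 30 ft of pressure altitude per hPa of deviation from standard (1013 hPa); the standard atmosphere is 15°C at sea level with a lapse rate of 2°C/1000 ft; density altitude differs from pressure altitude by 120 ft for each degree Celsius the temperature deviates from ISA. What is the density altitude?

10524 ft

Pressure altitude = 7620 + (1013 − 997) × 30 = 7620 + (+480) = 8100 ft.
ISA temperature at 8100 ft = 15 − 2 × (8100/1000) = -1.2°C.
ISA deviation = 19 − (-1.2) = +20.2°C.
Density altitude = 8100 + 120 × (20.2) = 10524 ft.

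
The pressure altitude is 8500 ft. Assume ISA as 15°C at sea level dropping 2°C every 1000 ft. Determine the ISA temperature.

ISA temperature = 15 − 2 × (8500/1000) = 15 − 17 = -2°C.

-2°C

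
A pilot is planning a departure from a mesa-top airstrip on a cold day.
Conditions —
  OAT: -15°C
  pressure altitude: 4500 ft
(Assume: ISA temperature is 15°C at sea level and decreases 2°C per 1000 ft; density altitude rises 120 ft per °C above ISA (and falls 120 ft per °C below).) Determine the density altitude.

1980 ft

ISA temperature at 4500 ft = 15 − 2 × (4500/1000) = 6°C.
ISA deviation = -15 − 6 = -21°C.
Density altitude = 4500 + 120 × (-21) = 4500 + (-2520) = 1980 ft.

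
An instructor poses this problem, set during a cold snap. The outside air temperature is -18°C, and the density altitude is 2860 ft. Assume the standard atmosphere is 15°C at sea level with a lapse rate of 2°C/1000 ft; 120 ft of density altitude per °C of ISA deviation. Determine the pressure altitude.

5500 ft

DA = PA + 120 × (OAT − (15 − 2·PA/1000)) = PA + 120·OAT − 1800 + 0.24·PA = 1.24·PA + 120·OAT − 1800.
So 1.24·PA = 2860 − 120 × (-18) + 1800 = 6820.
PA = 6820 / 1.24 = 5500 ft.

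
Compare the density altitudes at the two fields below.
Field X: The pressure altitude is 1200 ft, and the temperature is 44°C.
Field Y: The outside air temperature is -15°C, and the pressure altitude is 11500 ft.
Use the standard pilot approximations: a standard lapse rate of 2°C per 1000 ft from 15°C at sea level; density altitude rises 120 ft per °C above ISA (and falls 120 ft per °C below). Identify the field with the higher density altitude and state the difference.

Field X: ISA temp = 12.6°C, deviation +31.4°C, DA = 1200 + 120 × 31.4 = 4968 ft.
Field Y: ISA temp = -8°C, deviation -7°C, DA = 11500 + 120 × (-7) = 10660 ft.
Field Y is higher by 10660 − 4968 = 5692 ft.

Field Y by 5692 ft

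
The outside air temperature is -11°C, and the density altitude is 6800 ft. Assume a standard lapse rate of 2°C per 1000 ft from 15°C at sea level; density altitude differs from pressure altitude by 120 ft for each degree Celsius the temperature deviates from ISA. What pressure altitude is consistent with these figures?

8000 ft

DA = PA + 120 × (OAT − (15 − 2·PA/1000)) = PA + 120·OAT − 1800 + 0.24·PA = 1.24·PA + 120·OAT − 1800.
So 1.24·PA = 6800 − 120 × (-11) + 1800 = 9920.
PA = 9920 / 1.24 = 8000 ft.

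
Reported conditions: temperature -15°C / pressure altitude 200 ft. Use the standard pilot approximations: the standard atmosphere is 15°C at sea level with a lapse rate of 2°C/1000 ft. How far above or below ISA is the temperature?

ISA temperature at 200 ft = 15 − 2 × (200/1000) = 14.6°C.
Deviation = OAT − ISA = -15 − 14.6 = -29.6°C.

ISA-29.6°C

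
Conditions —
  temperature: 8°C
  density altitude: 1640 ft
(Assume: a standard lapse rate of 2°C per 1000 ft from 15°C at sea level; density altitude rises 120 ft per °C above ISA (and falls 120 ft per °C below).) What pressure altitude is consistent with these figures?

2000 ft

DA = PA + 120 × (OAT − (15 − 2·PA/1000)) = PA + 120·OAT − 1800 + 0.24·PA = 1.24·PA + 120·OAT − 1800.
So 1.24·PA = 1640 − 120 × 8 + 1800 = 2480.
PA = 2480 / 1.24 = 2000 ft.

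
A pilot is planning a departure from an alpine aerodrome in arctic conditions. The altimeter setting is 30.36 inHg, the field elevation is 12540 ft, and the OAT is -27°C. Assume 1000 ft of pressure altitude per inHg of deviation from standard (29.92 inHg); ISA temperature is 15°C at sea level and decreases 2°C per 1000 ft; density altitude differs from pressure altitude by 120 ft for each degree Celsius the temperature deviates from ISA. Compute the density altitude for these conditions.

Pressure altitude = 12540 + (29.92 − 30.36) × 1000 = 12540 + (-440) = 12100 ft.
ISA temperature at 12100 ft = 15 − 2 × (12100/1000) = -9.2°C.
ISA deviation = -27 − (-9.2) = -17.8°C.
Density altitude = 12100 + 120 × (-17.8) = 9964 ft.

9964 ft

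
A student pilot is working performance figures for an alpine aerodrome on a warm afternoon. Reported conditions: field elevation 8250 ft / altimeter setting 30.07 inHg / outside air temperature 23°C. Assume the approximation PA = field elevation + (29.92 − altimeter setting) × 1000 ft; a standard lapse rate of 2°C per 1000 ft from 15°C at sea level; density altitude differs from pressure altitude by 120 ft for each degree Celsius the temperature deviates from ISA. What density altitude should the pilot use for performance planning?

11004 ft

Pressure altitude = 8250 + (29.92 − 30.07) × 1000 = 8250 + (-150) = 8100 ft.
ISA temperature at 8100 ft = 15 − 2 × (8100/1000) = -1.2°C.
ISA deviation = 23 − (-1.2) = +24.2°C.
Density altitude = 8100 + 120 × (24.2) = 11004 ft.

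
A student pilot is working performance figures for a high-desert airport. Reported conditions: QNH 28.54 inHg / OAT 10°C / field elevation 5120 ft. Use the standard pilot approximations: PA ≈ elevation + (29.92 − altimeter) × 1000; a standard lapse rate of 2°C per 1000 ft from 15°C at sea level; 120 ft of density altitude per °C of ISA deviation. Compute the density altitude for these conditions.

7460 ft

Pressure altitude = 5120 + (29.92 − 28.54) × 1000 = 5120 + (+1380) = 6500 ft.
ISA temperature at 6500 ft = 15 − 2 × (6500/1000) = 2°C.
ISA deviation = 10 − 2 = +8°C.
Density altitude = 6500 + 120 × (8) = 7460 ft.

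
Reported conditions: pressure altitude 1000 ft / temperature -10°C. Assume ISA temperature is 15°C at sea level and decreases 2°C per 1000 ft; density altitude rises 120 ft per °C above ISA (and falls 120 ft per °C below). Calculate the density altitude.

-1760 ft

ISA temperature at 1000 ft = 15 − 2 × (1000/1000) = 13°C.
ISA deviation = -10 − 13 = -23°C.
Density altitude = 1000 + 120 × (-23) = 1000 + (-2760) = -1760 ft.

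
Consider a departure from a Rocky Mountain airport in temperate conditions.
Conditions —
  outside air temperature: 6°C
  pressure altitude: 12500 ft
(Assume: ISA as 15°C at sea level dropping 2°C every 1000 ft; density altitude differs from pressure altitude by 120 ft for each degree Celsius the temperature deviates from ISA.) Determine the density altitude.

14420 ft

ISA temperature at 12500 ft = 15 − 2 × (12500/1000) = -10°C.
ISA deviation = 6 − (-10) = +16°C.
Density altitude = 12500 + 120 × (16) = 12500 + (+1920) = 14420 ft.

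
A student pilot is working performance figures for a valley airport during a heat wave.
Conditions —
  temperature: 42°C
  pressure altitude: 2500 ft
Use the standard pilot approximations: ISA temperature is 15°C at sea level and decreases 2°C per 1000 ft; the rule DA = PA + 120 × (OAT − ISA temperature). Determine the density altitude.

6340 ft

ISA temperature at 2500 ft = 15 − 2 × (2500/1000) = 10°C.
ISA deviation = 42 − 10 = +32°C.
Density altitude = 2500 + 120 × (32) = 2500 + (+3840) = 6340 ft.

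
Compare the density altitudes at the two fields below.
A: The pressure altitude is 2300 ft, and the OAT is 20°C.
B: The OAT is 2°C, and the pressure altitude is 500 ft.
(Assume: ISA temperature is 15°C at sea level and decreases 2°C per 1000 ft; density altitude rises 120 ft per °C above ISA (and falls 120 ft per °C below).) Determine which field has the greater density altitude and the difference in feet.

A: ISA temp = 10.4°C, deviation +9.6°C, DA = 2300 + 120 × 9.6 = 3452 ft.
B: ISA temp = 14°C, deviation -12°C, DA = 500 + 120 × (-12) = -940 ft.
A is higher by 3452 − (-940) = 4392 ft.

A by 4392 ft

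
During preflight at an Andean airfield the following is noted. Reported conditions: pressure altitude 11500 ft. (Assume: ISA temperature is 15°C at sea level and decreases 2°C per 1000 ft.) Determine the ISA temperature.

ISA temperature = 15 − 2 × (11500/1000) = 15 − 23 = -8°C.

-8°C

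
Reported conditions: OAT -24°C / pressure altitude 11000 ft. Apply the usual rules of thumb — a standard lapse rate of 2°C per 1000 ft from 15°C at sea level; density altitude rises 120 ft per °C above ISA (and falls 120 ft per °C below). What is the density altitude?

ISA temperature at 11000 ft = 15 − 2 × (11000/1000) = -7°C.
ISA deviation = -24 − (-7) = -17°C.
Density altitude = 11000 + 120 × (-17) = 11000 + (-2040) = 8960 ft.

8960 ft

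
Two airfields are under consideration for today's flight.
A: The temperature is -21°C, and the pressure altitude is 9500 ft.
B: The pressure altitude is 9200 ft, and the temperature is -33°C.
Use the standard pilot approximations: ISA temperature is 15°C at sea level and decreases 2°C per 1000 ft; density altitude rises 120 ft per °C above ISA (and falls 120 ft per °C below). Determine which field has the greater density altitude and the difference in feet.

A by 1812 ft

A: ISA temp = -4°C, deviation -17°C, DA = 9500 + 120 × (-17) = 7460 ft.
B: ISA temp = -3.4°C, deviation -29.6°C, DA = 9200 + 120 × (-29.6) = 5648 ft.
A is higher by 7460 − 5648 = 1812 ft.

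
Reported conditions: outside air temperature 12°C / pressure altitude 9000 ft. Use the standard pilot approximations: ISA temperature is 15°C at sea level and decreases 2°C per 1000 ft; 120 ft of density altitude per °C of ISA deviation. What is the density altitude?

ISA temperature at 9000 ft = 15 − 2 × (9000/1000) = -3°C.
ISA deviation = 12 − (-3) = +15°C.
Density altitude = 9000 + 120 × (15) = 9000 + (+1800) = 10800 ft.

10800 ft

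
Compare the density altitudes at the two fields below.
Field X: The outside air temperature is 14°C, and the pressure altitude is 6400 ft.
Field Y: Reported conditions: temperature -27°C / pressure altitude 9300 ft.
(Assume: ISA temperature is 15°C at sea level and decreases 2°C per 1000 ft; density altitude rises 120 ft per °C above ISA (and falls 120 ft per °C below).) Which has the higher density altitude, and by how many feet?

Field X by 1324 ft

Field X: ISA temp = 2.2°C, deviation +11.8°C, DA = 6400 + 120 × 11.8 = 7816 ft.
Field Y: ISA temp = -3.6°C, deviation -23.4°C, DA = 9300 + 120 × (-23.4) = 6492 ft.
Field X is higher by 7816 − 6492 = 1324 ft.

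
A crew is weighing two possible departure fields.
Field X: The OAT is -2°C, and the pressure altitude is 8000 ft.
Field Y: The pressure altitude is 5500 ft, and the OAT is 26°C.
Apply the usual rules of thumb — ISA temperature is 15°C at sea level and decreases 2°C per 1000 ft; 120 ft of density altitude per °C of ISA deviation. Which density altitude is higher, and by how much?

Field Y by 260 ft

Field X: ISA temp = -1°C, deviation -1°C, DA = 8000 + 120 × (-1) = 7880 ft.
Field Y: ISA temp = 4°C, deviation +22°C, DA = 5500 + 120 × 22 = 8140 ft.
Field Y is higher by 8140 − 7880 = 260 ft.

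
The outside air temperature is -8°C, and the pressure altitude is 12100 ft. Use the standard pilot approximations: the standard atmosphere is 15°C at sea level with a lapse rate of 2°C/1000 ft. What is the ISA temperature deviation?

ISA+1.2°C

ISA temperature at 12100 ft = 15 − 2 × (12100/1000) = -9.2°C.
Deviation = OAT − ISA = -8 − (-9.2) = +1.2°C.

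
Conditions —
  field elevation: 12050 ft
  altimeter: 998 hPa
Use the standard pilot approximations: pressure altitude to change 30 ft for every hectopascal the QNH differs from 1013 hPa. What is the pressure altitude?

12500 ft

Pressure correction = (1013 − 998) × 30 = +450 ft.
Pressure altitude = 12050 + (+450) = 12500 ft.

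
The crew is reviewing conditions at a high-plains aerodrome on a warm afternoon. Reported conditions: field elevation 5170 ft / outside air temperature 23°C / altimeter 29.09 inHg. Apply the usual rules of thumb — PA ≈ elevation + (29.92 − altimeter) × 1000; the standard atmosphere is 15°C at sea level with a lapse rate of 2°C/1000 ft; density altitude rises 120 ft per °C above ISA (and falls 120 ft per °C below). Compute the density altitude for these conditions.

8400 ft

Pressure altitude = 5170 + (29.92 − 29.09) × 1000 = 5170 + (+830) = 6000 ft.
ISA temperature at 6000 ft = 15 − 2 × (6000/1000) = 3°C.
ISA deviation = 23 − 3 = +20°C.
Density altitude = 6000 + 120 × (20) = 8400 ft.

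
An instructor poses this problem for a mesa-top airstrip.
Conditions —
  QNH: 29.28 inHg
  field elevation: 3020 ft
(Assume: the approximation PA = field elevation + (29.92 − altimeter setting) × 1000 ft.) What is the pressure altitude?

3660 ft

Pressure correction = (29.92 − 29.28) × 1000 = +640 ft.
Pressure altitude = 3020 + (+640) = 3660 ft.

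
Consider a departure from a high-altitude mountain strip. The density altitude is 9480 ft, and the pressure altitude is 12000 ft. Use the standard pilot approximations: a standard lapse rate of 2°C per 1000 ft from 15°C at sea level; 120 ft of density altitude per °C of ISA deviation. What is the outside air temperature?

-30°C

Density altitude − pressure altitude = 9480 − 12000 = -2520 ft.
At 120 ft/°C that is an ISA deviation of -2520/120 = -21°C.
ISA temperature at 12000 ft = 15 − 2 × (12000/1000) = -9°C.
OAT = ISA + deviation = -9 + (-21) = -30°C.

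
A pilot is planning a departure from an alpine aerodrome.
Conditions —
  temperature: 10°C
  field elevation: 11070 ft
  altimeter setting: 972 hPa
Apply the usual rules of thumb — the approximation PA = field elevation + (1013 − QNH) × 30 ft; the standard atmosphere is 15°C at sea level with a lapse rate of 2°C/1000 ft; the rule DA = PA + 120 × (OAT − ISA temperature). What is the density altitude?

Pressure altitude = 11070 + (1013 − 972) × 30 = 11070 + (+1230) = 12300 ft.
ISA temperature at 12300 ft = 15 − 2 × (12300/1000) = -9.6°C.
ISA deviation = 10 − (-9.6) = +19.6°C.
Density altitude = 12300 + 120 × (19.6) = 14652 ft.

14652 ft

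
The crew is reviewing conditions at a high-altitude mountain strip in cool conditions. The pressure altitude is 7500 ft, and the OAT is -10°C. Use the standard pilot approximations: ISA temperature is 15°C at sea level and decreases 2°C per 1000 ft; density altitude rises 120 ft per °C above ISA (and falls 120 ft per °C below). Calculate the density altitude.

6300 ft

ISA temperature at 7500 ft = 15 − 2 × (7500/1000) = 0°C.
ISA deviation = -10 − 0 = -10°C.
Density altitude = 7500 + 120 × (-10) = 7500 + (-1200) = 6300 ft.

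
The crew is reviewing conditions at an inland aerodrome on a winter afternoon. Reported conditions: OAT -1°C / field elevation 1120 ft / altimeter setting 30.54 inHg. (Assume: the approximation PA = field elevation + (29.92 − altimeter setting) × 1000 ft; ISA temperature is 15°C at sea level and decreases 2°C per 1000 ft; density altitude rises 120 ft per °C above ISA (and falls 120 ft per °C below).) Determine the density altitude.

Pressure altitude = 1120 + (29.92 − 30.54) × 1000 = 1120 + (-620) = 500 ft.
ISA temperature at 500 ft = 15 − 2 × (500/1000) = 14°C.
ISA deviation = -1 − 14 = -15°C.
Density altitude = 500 + 120 × (-15) = -1300 ft.

-1300 ft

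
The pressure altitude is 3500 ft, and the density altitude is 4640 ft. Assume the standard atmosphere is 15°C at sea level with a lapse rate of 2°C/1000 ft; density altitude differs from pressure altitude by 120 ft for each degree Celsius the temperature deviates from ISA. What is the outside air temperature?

17.5°C

Density altitude − pressure altitude = 4640 − 3500 = +1140 ft.
At 120 ft/°C that is an ISA deviation of 1140/120 = +9.5°C.
ISA temperature at 3500 ft = 15 − 2 × (3500/1000) = 8°C.
OAT = ISA + deviation = 8 + (+9.5) = 17.5°C.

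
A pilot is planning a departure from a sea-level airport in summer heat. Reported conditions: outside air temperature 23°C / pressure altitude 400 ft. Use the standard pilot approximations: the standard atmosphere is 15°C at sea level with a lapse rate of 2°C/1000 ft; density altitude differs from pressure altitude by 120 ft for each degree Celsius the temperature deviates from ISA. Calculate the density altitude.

ISA temperature at 400 ft = 15 − 2 × (400/1000) = 14.2°C.
ISA deviation = 23 − 14.2 = +8.8°C.
Density altitude = 400 + 120 × (8.8) = 400 + (+1056) = 1456 ft.

1456 ft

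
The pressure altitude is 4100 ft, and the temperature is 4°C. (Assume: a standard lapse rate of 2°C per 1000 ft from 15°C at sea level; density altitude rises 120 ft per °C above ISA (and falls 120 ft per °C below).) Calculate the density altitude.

ISA temperature at 4100 ft = 15 − 2 × (4100/1000) = 6.8°C.
ISA deviation = 4 − 6.8 = -2.8°C.
Density altitude = 4100 + 120 × (-2.8) = 4100 + (-336) = 3764 ft.

3764 ft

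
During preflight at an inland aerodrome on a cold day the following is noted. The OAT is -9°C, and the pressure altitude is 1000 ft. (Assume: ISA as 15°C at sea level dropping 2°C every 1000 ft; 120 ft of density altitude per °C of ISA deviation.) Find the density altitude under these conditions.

ISA temperature at 1000 ft = 15 − 2 × (1000/1000) = 13°C.
ISA deviation = -9 − 13 = -22°C.
Density altitude = 1000 + 120 × (-22) = 1000 + (-2640) = -1640 ft.

-1640 ft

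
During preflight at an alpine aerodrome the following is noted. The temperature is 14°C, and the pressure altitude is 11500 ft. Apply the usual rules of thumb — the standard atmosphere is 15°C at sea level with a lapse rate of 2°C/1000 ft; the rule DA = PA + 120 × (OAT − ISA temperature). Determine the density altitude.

14140 ft

ISA temperature at 11500 ft = 15 − 2 × (11500/1000) = -8°C.
ISA deviation = 14 − (-8) = +22°C.
Density altitude = 11500 + 120 × (22) = 11500 + (+2640) = 14140 ft.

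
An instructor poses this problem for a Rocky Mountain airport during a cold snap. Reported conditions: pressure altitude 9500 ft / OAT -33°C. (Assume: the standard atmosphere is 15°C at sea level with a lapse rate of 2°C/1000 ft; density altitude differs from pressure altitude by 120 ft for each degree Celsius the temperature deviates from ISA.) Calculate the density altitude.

6020 ft

ISA temperature at 9500 ft = 15 − 2 × (9500/1000) = -4°C.
ISA deviation = -33 − (-4) = -29°C.
Density altitude = 9500 + 120 × (-29) = 9500 + (-3480) = 6020 ft.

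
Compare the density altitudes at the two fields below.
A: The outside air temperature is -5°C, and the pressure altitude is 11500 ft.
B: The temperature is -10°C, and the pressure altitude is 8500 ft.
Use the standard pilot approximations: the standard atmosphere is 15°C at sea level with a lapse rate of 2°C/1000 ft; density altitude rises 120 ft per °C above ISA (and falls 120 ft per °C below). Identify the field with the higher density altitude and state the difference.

A by 4320 ft

A: ISA temp = -8°C, deviation +3°C, DA = 11500 + 120 × 3 = 11860 ft.
B: ISA temp = -2°C, deviation -8°C, DA = 8500 + 120 × (-8) = 7540 ft.
A is higher by 11860 − 7540 = 4320 ft.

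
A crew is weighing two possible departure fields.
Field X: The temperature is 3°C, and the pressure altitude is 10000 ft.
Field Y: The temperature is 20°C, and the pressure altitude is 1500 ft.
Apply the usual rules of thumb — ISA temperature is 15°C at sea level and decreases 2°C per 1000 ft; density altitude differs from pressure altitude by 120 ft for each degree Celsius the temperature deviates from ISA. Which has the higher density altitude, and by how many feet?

Field X by 8500 ft

Field X: ISA temp = -5°C, deviation +8°C, DA = 10000 + 120 × 8 = 10960 ft.
Field Y: ISA temp = 12°C, deviation +8°C, DA = 1500 + 120 × 8 = 2460 ft.
Field X is higher by 10960 − 2460 = 8500 ft.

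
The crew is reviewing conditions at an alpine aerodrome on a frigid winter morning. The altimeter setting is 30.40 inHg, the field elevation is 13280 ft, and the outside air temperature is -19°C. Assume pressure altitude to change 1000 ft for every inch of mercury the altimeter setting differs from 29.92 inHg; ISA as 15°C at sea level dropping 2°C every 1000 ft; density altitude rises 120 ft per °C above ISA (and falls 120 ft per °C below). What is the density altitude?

Pressure altitude = 13280 + (29.92 − 30.40) × 1000 = 13280 + (-480) = 12800 ft.
ISA temperature at 12800 ft = 15 − 2 × (12800/1000) = -10.6°C.
ISA deviation = -19 − (-10.6) = -8.4°C.
Density altitude = 12800 + 120 × (-8.4) = 11792 ft.

11792 ft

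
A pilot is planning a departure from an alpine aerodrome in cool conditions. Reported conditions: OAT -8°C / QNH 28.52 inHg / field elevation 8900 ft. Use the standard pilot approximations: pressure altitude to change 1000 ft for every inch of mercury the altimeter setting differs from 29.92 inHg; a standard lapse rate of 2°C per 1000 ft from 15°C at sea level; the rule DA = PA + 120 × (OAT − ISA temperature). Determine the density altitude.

10012 ft

Pressure altitude = 8900 + (29.92 − 28.52) × 1000 = 8900 + (+1400) = 10300 ft.
ISA temperature at 10300 ft = 15 − 2 × (10300/1000) = -5.6°C.
ISA deviation = -8 − (-5.6) = -2.4°C.
Density altitude = 10300 + 120 × (-2.4) = 10012 ft.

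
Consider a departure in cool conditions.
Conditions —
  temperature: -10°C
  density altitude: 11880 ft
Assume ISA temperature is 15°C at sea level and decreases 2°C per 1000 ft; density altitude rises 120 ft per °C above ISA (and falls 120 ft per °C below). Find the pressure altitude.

12000 ft

DA = PA + 120 × (OAT − (15 − 2·PA/1000)) = PA + 120·OAT − 1800 + 0.24·PA = 1.24·PA + 120·OAT − 1800.
So 1.24·PA = 11880 − 120 × (-10) + 1800 = 14880.
PA = 14880 / 1.24 = 12000 ft.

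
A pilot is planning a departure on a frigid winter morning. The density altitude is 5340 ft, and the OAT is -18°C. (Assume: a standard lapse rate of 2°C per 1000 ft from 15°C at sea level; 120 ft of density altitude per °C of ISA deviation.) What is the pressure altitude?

7500 ft

DA = PA + 120 × (OAT − (15 − 2·PA/1000)) = PA + 120·OAT − 1800 + 0.24·PA = 1.24·PA + 120·OAT − 1800.
So 1.24·PA = 5340 − 120 × (-18) + 1800 = 9300.
PA = 9300 / 1.24 = 7500 ft.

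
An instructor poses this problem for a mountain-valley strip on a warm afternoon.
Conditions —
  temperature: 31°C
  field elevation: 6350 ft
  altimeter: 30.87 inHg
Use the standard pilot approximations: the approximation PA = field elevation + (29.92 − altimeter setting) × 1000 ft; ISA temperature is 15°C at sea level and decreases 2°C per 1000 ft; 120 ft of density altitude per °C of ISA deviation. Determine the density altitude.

8616 ft

Pressure altitude = 6350 + (29.92 − 30.87) × 1000 = 6350 + (-950) = 5400 ft.
ISA temperature at 5400 ft = 15 − 2 × (5400/1000) = 4.2°C.
ISA deviation = 31 − 4.2 = +26.8°C.
Density altitude = 5400 + 120 × (26.8) = 8616 ft.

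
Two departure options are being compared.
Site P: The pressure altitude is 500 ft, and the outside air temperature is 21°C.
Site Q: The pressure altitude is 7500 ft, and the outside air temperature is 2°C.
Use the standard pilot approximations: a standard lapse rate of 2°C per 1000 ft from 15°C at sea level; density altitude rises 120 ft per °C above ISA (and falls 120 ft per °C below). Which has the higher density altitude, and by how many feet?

Site P: ISA temp = 14°C, deviation +7°C, DA = 500 + 120 × 7 = 1340 ft.
Site Q: ISA temp = 0°C, deviation +2°C, DA = 7500 + 120 × 2 = 7740 ft.
Site Q is higher by 7740 − 1340 = 6400 ft.

Site Q by 6400 ft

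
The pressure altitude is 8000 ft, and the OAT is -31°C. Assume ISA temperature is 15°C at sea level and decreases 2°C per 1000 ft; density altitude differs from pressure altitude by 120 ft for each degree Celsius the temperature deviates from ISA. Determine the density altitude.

ISA temperature at 8000 ft = 15 − 2 × (8000/1000) = -1°C.
ISA deviation = -31 − (-1) = -30°C.
Density altitude = 8000 + 120 × (-30) = 8000 + (-3600) = 4400 ft.

4400 ft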